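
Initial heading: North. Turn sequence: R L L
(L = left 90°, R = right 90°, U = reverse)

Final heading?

Answer: Final heading: West

Derivation:
Start: North
  R (right (90° clockwise)) -> East
  L (left (90° counter-clockwise)) -> North
  L (left (90° counter-clockwise)) -> West
Final: West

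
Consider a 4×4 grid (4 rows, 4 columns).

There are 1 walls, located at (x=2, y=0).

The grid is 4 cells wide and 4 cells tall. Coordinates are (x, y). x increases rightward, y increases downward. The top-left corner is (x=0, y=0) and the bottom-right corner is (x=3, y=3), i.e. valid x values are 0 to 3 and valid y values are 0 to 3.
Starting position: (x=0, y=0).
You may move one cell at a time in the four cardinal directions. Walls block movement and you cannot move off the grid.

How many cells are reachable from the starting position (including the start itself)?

Answer: Reachable cells: 15

Derivation:
BFS flood-fill from (x=0, y=0):
  Distance 0: (x=0, y=0)
  Distance 1: (x=1, y=0), (x=0, y=1)
  Distance 2: (x=1, y=1), (x=0, y=2)
  Distance 3: (x=2, y=1), (x=1, y=2), (x=0, y=3)
  Distance 4: (x=3, y=1), (x=2, y=2), (x=1, y=3)
  Distance 5: (x=3, y=0), (x=3, y=2), (x=2, y=3)
  Distance 6: (x=3, y=3)
Total reachable: 15 (grid has 15 open cells total)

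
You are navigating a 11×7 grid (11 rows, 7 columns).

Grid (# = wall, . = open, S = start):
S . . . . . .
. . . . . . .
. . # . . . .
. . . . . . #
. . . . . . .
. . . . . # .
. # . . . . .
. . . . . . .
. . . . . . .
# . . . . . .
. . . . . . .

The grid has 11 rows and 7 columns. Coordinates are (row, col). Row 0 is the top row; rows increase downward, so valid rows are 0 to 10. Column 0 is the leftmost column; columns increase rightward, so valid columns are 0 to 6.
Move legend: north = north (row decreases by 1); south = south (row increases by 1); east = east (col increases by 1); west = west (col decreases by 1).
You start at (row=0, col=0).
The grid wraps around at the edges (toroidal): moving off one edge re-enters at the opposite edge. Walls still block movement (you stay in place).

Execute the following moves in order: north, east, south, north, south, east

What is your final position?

Start: (row=0, col=0)
  north (north): (row=0, col=0) -> (row=10, col=0)
  east (east): (row=10, col=0) -> (row=10, col=1)
  south (south): (row=10, col=1) -> (row=0, col=1)
  north (north): (row=0, col=1) -> (row=10, col=1)
  south (south): (row=10, col=1) -> (row=0, col=1)
  east (east): (row=0, col=1) -> (row=0, col=2)
Final: (row=0, col=2)

Answer: Final position: (row=0, col=2)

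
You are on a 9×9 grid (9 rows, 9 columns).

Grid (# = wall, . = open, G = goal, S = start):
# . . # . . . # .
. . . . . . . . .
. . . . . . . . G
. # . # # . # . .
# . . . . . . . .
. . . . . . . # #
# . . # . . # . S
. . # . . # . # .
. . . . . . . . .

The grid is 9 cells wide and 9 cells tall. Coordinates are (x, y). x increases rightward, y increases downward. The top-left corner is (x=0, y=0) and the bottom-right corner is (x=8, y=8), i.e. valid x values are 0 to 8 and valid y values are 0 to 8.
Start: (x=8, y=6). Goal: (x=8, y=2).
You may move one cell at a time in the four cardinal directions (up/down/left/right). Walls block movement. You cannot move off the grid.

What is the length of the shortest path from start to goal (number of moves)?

Answer: Shortest path length: 16

Derivation:
BFS from (x=8, y=6) until reaching (x=8, y=2):
  Distance 0: (x=8, y=6)
  Distance 1: (x=7, y=6), (x=8, y=7)
  Distance 2: (x=8, y=8)
  Distance 3: (x=7, y=8)
  Distance 4: (x=6, y=8)
  Distance 5: (x=6, y=7), (x=5, y=8)
  Distance 6: (x=4, y=8)
  Distance 7: (x=4, y=7), (x=3, y=8)
  Distance 8: (x=4, y=6), (x=3, y=7), (x=2, y=8)
  Distance 9: (x=4, y=5), (x=5, y=6), (x=1, y=8)
  Distance 10: (x=4, y=4), (x=3, y=5), (x=5, y=5), (x=1, y=7), (x=0, y=8)
  Distance 11: (x=3, y=4), (x=5, y=4), (x=2, y=5), (x=6, y=5), (x=1, y=6), (x=0, y=7)
  Distance 12: (x=5, y=3), (x=2, y=4), (x=6, y=4), (x=1, y=5), (x=2, y=6)
  Distance 13: (x=5, y=2), (x=2, y=3), (x=1, y=4), (x=7, y=4), (x=0, y=5)
  Distance 14: (x=5, y=1), (x=2, y=2), (x=4, y=2), (x=6, y=2), (x=7, y=3), (x=8, y=4)
  Distance 15: (x=5, y=0), (x=2, y=1), (x=4, y=1), (x=6, y=1), (x=1, y=2), (x=3, y=2), (x=7, y=2), (x=8, y=3)
  Distance 16: (x=2, y=0), (x=4, y=0), (x=6, y=0), (x=1, y=1), (x=3, y=1), (x=7, y=1), (x=0, y=2), (x=8, y=2)  <- goal reached here
One shortest path (16 moves): (x=8, y=6) -> (x=8, y=7) -> (x=8, y=8) -> (x=7, y=8) -> (x=6, y=8) -> (x=5, y=8) -> (x=4, y=8) -> (x=4, y=7) -> (x=4, y=6) -> (x=5, y=6) -> (x=5, y=5) -> (x=6, y=5) -> (x=6, y=4) -> (x=7, y=4) -> (x=8, y=4) -> (x=8, y=3) -> (x=8, y=2)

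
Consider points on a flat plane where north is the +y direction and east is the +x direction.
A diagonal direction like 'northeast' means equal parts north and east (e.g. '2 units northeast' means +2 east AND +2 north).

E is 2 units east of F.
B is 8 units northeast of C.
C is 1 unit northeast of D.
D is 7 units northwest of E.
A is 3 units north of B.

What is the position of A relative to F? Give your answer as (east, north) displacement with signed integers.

Answer: A is at (east=4, north=19) relative to F.

Derivation:
Place F at the origin (east=0, north=0).
  E is 2 units east of F: delta (east=+2, north=+0); E at (east=2, north=0).
  D is 7 units northwest of E: delta (east=-7, north=+7); D at (east=-5, north=7).
  C is 1 unit northeast of D: delta (east=+1, north=+1); C at (east=-4, north=8).
  B is 8 units northeast of C: delta (east=+8, north=+8); B at (east=4, north=16).
  A is 3 units north of B: delta (east=+0, north=+3); A at (east=4, north=19).
Therefore A relative to F: (east=4, north=19).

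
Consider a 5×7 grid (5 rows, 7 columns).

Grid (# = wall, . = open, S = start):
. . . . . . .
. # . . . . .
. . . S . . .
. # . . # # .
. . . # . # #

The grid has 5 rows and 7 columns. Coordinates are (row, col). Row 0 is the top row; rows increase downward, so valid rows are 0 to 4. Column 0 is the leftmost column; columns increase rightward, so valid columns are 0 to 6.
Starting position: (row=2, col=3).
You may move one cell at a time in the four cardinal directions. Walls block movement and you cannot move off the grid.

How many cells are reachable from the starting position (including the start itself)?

BFS flood-fill from (row=2, col=3):
  Distance 0: (row=2, col=3)
  Distance 1: (row=1, col=3), (row=2, col=2), (row=2, col=4), (row=3, col=3)
  Distance 2: (row=0, col=3), (row=1, col=2), (row=1, col=4), (row=2, col=1), (row=2, col=5), (row=3, col=2)
  Distance 3: (row=0, col=2), (row=0, col=4), (row=1, col=5), (row=2, col=0), (row=2, col=6), (row=4, col=2)
  Distance 4: (row=0, col=1), (row=0, col=5), (row=1, col=0), (row=1, col=6), (row=3, col=0), (row=3, col=6), (row=4, col=1)
  Distance 5: (row=0, col=0), (row=0, col=6), (row=4, col=0)
Total reachable: 27 (grid has 28 open cells total)

Answer: Reachable cells: 27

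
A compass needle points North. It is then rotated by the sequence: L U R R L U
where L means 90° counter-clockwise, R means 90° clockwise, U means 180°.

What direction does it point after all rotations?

Start: North
  L (left (90° counter-clockwise)) -> West
  U (U-turn (180°)) -> East
  R (right (90° clockwise)) -> South
  R (right (90° clockwise)) -> West
  L (left (90° counter-clockwise)) -> South
  U (U-turn (180°)) -> North
Final: North

Answer: Final heading: North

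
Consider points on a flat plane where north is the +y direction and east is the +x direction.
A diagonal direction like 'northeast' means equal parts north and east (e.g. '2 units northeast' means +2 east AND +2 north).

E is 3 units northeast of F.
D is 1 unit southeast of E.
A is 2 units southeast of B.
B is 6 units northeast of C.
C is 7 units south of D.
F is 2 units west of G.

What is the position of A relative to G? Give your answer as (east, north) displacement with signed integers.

Answer: A is at (east=10, north=-1) relative to G.

Derivation:
Place G at the origin (east=0, north=0).
  F is 2 units west of G: delta (east=-2, north=+0); F at (east=-2, north=0).
  E is 3 units northeast of F: delta (east=+3, north=+3); E at (east=1, north=3).
  D is 1 unit southeast of E: delta (east=+1, north=-1); D at (east=2, north=2).
  C is 7 units south of D: delta (east=+0, north=-7); C at (east=2, north=-5).
  B is 6 units northeast of C: delta (east=+6, north=+6); B at (east=8, north=1).
  A is 2 units southeast of B: delta (east=+2, north=-2); A at (east=10, north=-1).
Therefore A relative to G: (east=10, north=-1).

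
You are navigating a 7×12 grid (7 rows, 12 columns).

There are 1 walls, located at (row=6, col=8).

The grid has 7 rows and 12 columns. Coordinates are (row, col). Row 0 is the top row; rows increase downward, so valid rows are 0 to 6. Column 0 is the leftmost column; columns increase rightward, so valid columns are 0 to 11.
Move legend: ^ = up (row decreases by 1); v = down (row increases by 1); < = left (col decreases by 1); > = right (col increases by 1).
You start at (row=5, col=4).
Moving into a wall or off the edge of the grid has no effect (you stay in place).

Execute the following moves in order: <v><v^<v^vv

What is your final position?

Start: (row=5, col=4)
  < (left): (row=5, col=4) -> (row=5, col=3)
  v (down): (row=5, col=3) -> (row=6, col=3)
  > (right): (row=6, col=3) -> (row=6, col=4)
  < (left): (row=6, col=4) -> (row=6, col=3)
  v (down): blocked, stay at (row=6, col=3)
  ^ (up): (row=6, col=3) -> (row=5, col=3)
  < (left): (row=5, col=3) -> (row=5, col=2)
  v (down): (row=5, col=2) -> (row=6, col=2)
  ^ (up): (row=6, col=2) -> (row=5, col=2)
  v (down): (row=5, col=2) -> (row=6, col=2)
  v (down): blocked, stay at (row=6, col=2)
Final: (row=6, col=2)

Answer: Final position: (row=6, col=2)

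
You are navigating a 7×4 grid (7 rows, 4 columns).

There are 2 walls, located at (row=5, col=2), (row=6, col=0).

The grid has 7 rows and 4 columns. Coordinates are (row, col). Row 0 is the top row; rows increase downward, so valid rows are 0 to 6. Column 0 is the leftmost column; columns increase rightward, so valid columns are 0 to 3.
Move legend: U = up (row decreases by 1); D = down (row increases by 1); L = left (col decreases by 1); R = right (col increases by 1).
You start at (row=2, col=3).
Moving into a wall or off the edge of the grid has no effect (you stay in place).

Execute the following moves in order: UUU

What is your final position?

Answer: Final position: (row=0, col=3)

Derivation:
Start: (row=2, col=3)
  U (up): (row=2, col=3) -> (row=1, col=3)
  U (up): (row=1, col=3) -> (row=0, col=3)
  U (up): blocked, stay at (row=0, col=3)
Final: (row=0, col=3)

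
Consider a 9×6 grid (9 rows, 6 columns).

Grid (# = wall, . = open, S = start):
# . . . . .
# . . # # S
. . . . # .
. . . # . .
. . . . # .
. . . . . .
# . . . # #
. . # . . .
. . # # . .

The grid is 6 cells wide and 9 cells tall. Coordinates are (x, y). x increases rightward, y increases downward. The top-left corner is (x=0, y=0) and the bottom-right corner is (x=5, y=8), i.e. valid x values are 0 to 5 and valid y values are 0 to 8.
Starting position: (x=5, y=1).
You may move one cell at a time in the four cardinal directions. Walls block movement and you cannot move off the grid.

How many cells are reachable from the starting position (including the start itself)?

Answer: Reachable cells: 41

Derivation:
BFS flood-fill from (x=5, y=1):
  Distance 0: (x=5, y=1)
  Distance 1: (x=5, y=0), (x=5, y=2)
  Distance 2: (x=4, y=0), (x=5, y=3)
  Distance 3: (x=3, y=0), (x=4, y=3), (x=5, y=4)
  Distance 4: (x=2, y=0), (x=5, y=5)
  Distance 5: (x=1, y=0), (x=2, y=1), (x=4, y=5)
  Distance 6: (x=1, y=1), (x=2, y=2), (x=3, y=5)
  Distance 7: (x=1, y=2), (x=3, y=2), (x=2, y=3), (x=3, y=4), (x=2, y=5), (x=3, y=6)
  Distance 8: (x=0, y=2), (x=1, y=3), (x=2, y=4), (x=1, y=5), (x=2, y=6), (x=3, y=7)
  Distance 9: (x=0, y=3), (x=1, y=4), (x=0, y=5), (x=1, y=6), (x=4, y=7)
  Distance 10: (x=0, y=4), (x=1, y=7), (x=5, y=7), (x=4, y=8)
  Distance 11: (x=0, y=7), (x=1, y=8), (x=5, y=8)
  Distance 12: (x=0, y=8)
Total reachable: 41 (grid has 41 open cells total)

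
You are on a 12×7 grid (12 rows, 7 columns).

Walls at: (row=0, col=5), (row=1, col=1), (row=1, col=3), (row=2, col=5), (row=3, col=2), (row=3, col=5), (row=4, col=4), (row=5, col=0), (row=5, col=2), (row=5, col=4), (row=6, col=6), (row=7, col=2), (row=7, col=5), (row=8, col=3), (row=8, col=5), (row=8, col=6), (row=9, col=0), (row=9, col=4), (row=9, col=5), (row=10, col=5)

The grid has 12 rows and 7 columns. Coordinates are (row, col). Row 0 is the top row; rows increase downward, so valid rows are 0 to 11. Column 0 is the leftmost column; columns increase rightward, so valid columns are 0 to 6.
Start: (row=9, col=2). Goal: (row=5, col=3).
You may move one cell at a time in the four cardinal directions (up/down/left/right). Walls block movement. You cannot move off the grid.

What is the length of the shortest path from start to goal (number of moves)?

BFS from (row=9, col=2) until reaching (row=5, col=3):
  Distance 0: (row=9, col=2)
  Distance 1: (row=8, col=2), (row=9, col=1), (row=9, col=3), (row=10, col=2)
  Distance 2: (row=8, col=1), (row=10, col=1), (row=10, col=3), (row=11, col=2)
  Distance 3: (row=7, col=1), (row=8, col=0), (row=10, col=0), (row=10, col=4), (row=11, col=1), (row=11, col=3)
  Distance 4: (row=6, col=1), (row=7, col=0), (row=11, col=0), (row=11, col=4)
  Distance 5: (row=5, col=1), (row=6, col=0), (row=6, col=2), (row=11, col=5)
  Distance 6: (row=4, col=1), (row=6, col=3), (row=11, col=6)
  Distance 7: (row=3, col=1), (row=4, col=0), (row=4, col=2), (row=5, col=3), (row=6, col=4), (row=7, col=3), (row=10, col=6)  <- goal reached here
One shortest path (7 moves): (row=9, col=2) -> (row=9, col=1) -> (row=8, col=1) -> (row=7, col=1) -> (row=6, col=1) -> (row=6, col=2) -> (row=6, col=3) -> (row=5, col=3)

Answer: Shortest path length: 7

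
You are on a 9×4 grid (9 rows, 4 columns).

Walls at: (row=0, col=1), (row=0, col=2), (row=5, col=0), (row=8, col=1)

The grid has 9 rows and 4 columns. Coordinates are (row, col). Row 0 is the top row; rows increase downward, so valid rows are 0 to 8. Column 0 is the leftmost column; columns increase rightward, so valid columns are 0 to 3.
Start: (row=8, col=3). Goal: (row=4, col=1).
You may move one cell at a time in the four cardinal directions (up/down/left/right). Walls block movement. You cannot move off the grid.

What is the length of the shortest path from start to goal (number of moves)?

Answer: Shortest path length: 6

Derivation:
BFS from (row=8, col=3) until reaching (row=4, col=1):
  Distance 0: (row=8, col=3)
  Distance 1: (row=7, col=3), (row=8, col=2)
  Distance 2: (row=6, col=3), (row=7, col=2)
  Distance 3: (row=5, col=3), (row=6, col=2), (row=7, col=1)
  Distance 4: (row=4, col=3), (row=5, col=2), (row=6, col=1), (row=7, col=0)
  Distance 5: (row=3, col=3), (row=4, col=2), (row=5, col=1), (row=6, col=0), (row=8, col=0)
  Distance 6: (row=2, col=3), (row=3, col=2), (row=4, col=1)  <- goal reached here
One shortest path (6 moves): (row=8, col=3) -> (row=8, col=2) -> (row=7, col=2) -> (row=7, col=1) -> (row=6, col=1) -> (row=5, col=1) -> (row=4, col=1)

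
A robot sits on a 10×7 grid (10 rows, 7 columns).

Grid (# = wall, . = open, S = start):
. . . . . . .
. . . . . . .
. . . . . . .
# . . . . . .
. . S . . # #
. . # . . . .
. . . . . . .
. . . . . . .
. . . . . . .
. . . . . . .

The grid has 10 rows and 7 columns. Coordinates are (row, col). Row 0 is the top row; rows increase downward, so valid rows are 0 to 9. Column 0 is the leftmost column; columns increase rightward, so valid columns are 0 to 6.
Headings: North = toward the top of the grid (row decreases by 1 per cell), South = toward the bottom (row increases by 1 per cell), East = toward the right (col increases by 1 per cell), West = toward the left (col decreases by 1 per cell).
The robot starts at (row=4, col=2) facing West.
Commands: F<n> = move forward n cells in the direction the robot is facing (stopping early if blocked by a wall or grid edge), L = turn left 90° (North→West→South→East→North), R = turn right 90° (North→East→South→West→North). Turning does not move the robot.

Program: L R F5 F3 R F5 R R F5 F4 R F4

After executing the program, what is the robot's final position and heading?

Start: (row=4, col=2), facing West
  L: turn left, now facing South
  R: turn right, now facing West
  F5: move forward 2/5 (blocked), now at (row=4, col=0)
  F3: move forward 0/3 (blocked), now at (row=4, col=0)
  R: turn right, now facing North
  F5: move forward 0/5 (blocked), now at (row=4, col=0)
  R: turn right, now facing East
  R: turn right, now facing South
  F5: move forward 5, now at (row=9, col=0)
  F4: move forward 0/4 (blocked), now at (row=9, col=0)
  R: turn right, now facing West
  F4: move forward 0/4 (blocked), now at (row=9, col=0)
Final: (row=9, col=0), facing West

Answer: Final position: (row=9, col=0), facing West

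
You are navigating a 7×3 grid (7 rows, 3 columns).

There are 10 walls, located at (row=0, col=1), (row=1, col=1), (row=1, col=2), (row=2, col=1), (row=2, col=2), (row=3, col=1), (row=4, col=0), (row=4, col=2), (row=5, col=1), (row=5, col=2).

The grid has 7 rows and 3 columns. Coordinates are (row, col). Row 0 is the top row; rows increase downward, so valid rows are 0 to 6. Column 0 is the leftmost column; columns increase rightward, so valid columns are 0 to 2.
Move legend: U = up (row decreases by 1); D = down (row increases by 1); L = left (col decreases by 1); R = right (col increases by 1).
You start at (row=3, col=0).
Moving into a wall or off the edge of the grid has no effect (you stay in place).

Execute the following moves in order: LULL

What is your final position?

Answer: Final position: (row=2, col=0)

Derivation:
Start: (row=3, col=0)
  L (left): blocked, stay at (row=3, col=0)
  U (up): (row=3, col=0) -> (row=2, col=0)
  L (left): blocked, stay at (row=2, col=0)
  L (left): blocked, stay at (row=2, col=0)
Final: (row=2, col=0)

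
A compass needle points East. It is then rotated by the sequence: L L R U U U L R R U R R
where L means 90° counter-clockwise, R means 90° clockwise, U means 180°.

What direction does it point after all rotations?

Start: East
  L (left (90° counter-clockwise)) -> North
  L (left (90° counter-clockwise)) -> West
  R (right (90° clockwise)) -> North
  U (U-turn (180°)) -> South
  U (U-turn (180°)) -> North
  U (U-turn (180°)) -> South
  L (left (90° counter-clockwise)) -> East
  R (right (90° clockwise)) -> South
  R (right (90° clockwise)) -> West
  U (U-turn (180°)) -> East
  R (right (90° clockwise)) -> South
  R (right (90° clockwise)) -> West
Final: West

Answer: Final heading: West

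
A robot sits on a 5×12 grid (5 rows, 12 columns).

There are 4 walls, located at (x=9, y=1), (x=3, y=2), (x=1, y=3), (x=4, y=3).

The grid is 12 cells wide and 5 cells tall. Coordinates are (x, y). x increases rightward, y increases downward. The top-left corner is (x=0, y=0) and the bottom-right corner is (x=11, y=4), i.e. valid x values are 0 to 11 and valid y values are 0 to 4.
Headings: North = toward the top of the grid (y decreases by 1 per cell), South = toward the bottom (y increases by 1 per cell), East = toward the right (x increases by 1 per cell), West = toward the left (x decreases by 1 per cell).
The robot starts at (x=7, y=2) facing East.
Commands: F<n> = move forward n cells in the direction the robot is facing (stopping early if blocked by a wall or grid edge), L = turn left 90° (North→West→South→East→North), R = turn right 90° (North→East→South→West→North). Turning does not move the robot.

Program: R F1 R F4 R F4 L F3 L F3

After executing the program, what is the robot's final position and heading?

Start: (x=7, y=2), facing East
  R: turn right, now facing South
  F1: move forward 1, now at (x=7, y=3)
  R: turn right, now facing West
  F4: move forward 2/4 (blocked), now at (x=5, y=3)
  R: turn right, now facing North
  F4: move forward 3/4 (blocked), now at (x=5, y=0)
  L: turn left, now facing West
  F3: move forward 3, now at (x=2, y=0)
  L: turn left, now facing South
  F3: move forward 3, now at (x=2, y=3)
Final: (x=2, y=3), facing South

Answer: Final position: (x=2, y=3), facing South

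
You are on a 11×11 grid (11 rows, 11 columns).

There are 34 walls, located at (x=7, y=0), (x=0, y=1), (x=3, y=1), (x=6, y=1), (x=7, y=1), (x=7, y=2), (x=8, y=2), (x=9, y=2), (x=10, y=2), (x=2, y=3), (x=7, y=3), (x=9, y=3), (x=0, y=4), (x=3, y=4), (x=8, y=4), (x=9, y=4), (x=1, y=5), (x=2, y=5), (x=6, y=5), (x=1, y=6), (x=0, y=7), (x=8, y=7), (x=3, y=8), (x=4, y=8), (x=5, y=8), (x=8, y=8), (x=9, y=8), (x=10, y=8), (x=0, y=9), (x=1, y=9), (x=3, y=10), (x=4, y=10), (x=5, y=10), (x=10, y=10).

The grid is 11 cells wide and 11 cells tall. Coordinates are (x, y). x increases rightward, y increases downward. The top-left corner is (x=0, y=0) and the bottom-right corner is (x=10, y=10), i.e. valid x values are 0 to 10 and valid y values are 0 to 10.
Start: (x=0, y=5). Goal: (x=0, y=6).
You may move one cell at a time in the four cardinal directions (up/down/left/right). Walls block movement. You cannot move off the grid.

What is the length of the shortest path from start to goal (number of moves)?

Answer: Shortest path length: 1

Derivation:
BFS from (x=0, y=5) until reaching (x=0, y=6):
  Distance 0: (x=0, y=5)
  Distance 1: (x=0, y=6)  <- goal reached here
One shortest path (1 moves): (x=0, y=5) -> (x=0, y=6)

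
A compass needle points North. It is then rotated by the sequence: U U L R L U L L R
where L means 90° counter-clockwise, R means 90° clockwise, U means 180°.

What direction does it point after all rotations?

Answer: Final heading: North

Derivation:
Start: North
  U (U-turn (180°)) -> South
  U (U-turn (180°)) -> North
  L (left (90° counter-clockwise)) -> West
  R (right (90° clockwise)) -> North
  L (left (90° counter-clockwise)) -> West
  U (U-turn (180°)) -> East
  L (left (90° counter-clockwise)) -> North
  L (left (90° counter-clockwise)) -> West
  R (right (90° clockwise)) -> North
Final: North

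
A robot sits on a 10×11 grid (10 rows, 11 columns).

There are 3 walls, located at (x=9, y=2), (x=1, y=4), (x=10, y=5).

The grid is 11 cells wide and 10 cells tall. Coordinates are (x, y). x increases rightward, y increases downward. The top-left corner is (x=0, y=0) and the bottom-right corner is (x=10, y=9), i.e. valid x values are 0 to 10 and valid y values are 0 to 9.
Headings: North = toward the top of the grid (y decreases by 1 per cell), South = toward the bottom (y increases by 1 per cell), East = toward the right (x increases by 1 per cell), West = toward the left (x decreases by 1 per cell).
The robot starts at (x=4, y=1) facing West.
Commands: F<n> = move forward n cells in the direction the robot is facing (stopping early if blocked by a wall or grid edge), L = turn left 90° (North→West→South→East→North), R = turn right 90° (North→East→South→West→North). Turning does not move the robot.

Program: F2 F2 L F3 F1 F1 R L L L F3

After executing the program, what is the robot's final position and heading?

Start: (x=4, y=1), facing West
  F2: move forward 2, now at (x=2, y=1)
  F2: move forward 2, now at (x=0, y=1)
  L: turn left, now facing South
  F3: move forward 3, now at (x=0, y=4)
  F1: move forward 1, now at (x=0, y=5)
  F1: move forward 1, now at (x=0, y=6)
  R: turn right, now facing West
  L: turn left, now facing South
  L: turn left, now facing East
  L: turn left, now facing North
  F3: move forward 3, now at (x=0, y=3)
Final: (x=0, y=3), facing North

Answer: Final position: (x=0, y=3), facing North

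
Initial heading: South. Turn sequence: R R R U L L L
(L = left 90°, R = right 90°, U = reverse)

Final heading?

Answer: Final heading: North

Derivation:
Start: South
  R (right (90° clockwise)) -> West
  R (right (90° clockwise)) -> North
  R (right (90° clockwise)) -> East
  U (U-turn (180°)) -> West
  L (left (90° counter-clockwise)) -> South
  L (left (90° counter-clockwise)) -> East
  L (left (90° counter-clockwise)) -> North
Final: North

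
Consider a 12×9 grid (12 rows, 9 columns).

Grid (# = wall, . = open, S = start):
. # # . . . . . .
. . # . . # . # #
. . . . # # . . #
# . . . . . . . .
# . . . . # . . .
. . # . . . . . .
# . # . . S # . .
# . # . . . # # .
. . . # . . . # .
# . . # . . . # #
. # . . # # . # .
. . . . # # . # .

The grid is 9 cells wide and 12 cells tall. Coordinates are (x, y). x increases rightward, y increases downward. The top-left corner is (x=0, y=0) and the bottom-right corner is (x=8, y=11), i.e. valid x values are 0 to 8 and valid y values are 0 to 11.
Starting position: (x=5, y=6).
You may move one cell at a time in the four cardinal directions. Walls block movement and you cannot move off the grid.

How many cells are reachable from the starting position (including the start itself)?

BFS flood-fill from (x=5, y=6):
  Distance 0: (x=5, y=6)
  Distance 1: (x=5, y=5), (x=4, y=6), (x=5, y=7)
  Distance 2: (x=4, y=5), (x=6, y=5), (x=3, y=6), (x=4, y=7), (x=5, y=8)
  Distance 3: (x=4, y=4), (x=6, y=4), (x=3, y=5), (x=7, y=5), (x=3, y=7), (x=4, y=8), (x=6, y=8), (x=5, y=9)
  Distance 4: (x=4, y=3), (x=6, y=3), (x=3, y=4), (x=7, y=4), (x=8, y=5), (x=7, y=6), (x=4, y=9), (x=6, y=9)
  Distance 5: (x=6, y=2), (x=3, y=3), (x=5, y=3), (x=7, y=3), (x=2, y=4), (x=8, y=4), (x=8, y=6), (x=6, y=10)
  Distance 6: (x=6, y=1), (x=3, y=2), (x=7, y=2), (x=2, y=3), (x=8, y=3), (x=1, y=4), (x=8, y=7), (x=6, y=11)
  Distance 7: (x=6, y=0), (x=3, y=1), (x=2, y=2), (x=1, y=3), (x=1, y=5), (x=8, y=8)
  Distance 8: (x=3, y=0), (x=5, y=0), (x=7, y=0), (x=4, y=1), (x=1, y=2), (x=0, y=5), (x=1, y=6)
  Distance 9: (x=4, y=0), (x=8, y=0), (x=1, y=1), (x=0, y=2), (x=1, y=7)
  Distance 10: (x=0, y=1), (x=1, y=8)
  Distance 11: (x=0, y=0), (x=0, y=8), (x=2, y=8), (x=1, y=9)
  Distance 12: (x=2, y=9)
  Distance 13: (x=2, y=10)
  Distance 14: (x=3, y=10), (x=2, y=11)
  Distance 15: (x=1, y=11), (x=3, y=11)
  Distance 16: (x=0, y=11)
  Distance 17: (x=0, y=10)
Total reachable: 73 (grid has 75 open cells total)

Answer: Reachable cells: 73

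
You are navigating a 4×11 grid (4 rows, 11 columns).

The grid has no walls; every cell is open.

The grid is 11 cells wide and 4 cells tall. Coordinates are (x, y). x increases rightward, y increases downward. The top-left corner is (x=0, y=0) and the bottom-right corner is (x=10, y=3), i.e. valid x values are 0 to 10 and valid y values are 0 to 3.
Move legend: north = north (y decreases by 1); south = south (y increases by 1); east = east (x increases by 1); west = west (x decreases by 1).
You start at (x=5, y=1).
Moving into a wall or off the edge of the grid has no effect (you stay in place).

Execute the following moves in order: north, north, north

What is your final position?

Start: (x=5, y=1)
  north (north): (x=5, y=1) -> (x=5, y=0)
  north (north): blocked, stay at (x=5, y=0)
  north (north): blocked, stay at (x=5, y=0)
Final: (x=5, y=0)

Answer: Final position: (x=5, y=0)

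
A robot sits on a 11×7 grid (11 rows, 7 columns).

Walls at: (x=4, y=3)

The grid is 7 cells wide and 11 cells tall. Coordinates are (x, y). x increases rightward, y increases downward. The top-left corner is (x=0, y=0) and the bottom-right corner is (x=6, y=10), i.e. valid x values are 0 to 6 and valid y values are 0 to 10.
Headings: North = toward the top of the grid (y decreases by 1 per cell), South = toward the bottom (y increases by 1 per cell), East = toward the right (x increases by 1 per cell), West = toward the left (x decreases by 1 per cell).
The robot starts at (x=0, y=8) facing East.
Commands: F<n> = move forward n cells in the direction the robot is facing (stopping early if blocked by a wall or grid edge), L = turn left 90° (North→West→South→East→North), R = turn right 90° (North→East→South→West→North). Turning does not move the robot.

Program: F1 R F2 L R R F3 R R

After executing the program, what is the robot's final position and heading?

Start: (x=0, y=8), facing East
  F1: move forward 1, now at (x=1, y=8)
  R: turn right, now facing South
  F2: move forward 2, now at (x=1, y=10)
  L: turn left, now facing East
  R: turn right, now facing South
  R: turn right, now facing West
  F3: move forward 1/3 (blocked), now at (x=0, y=10)
  R: turn right, now facing North
  R: turn right, now facing East
Final: (x=0, y=10), facing East

Answer: Final position: (x=0, y=10), facing East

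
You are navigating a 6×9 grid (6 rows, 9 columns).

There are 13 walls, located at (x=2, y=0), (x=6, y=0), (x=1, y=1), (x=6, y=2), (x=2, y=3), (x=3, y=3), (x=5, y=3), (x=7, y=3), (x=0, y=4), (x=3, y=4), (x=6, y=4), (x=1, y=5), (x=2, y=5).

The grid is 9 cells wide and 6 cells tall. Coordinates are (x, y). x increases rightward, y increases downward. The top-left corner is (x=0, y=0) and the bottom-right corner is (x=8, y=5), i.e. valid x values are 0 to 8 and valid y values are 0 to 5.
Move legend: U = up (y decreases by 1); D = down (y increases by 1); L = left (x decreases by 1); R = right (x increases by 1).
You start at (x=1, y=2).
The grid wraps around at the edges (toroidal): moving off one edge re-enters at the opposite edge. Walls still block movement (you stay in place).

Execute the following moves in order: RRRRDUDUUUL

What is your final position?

Start: (x=1, y=2)
  R (right): (x=1, y=2) -> (x=2, y=2)
  R (right): (x=2, y=2) -> (x=3, y=2)
  R (right): (x=3, y=2) -> (x=4, y=2)
  R (right): (x=4, y=2) -> (x=5, y=2)
  D (down): blocked, stay at (x=5, y=2)
  U (up): (x=5, y=2) -> (x=5, y=1)
  D (down): (x=5, y=1) -> (x=5, y=2)
  U (up): (x=5, y=2) -> (x=5, y=1)
  U (up): (x=5, y=1) -> (x=5, y=0)
  U (up): (x=5, y=0) -> (x=5, y=5)
  L (left): (x=5, y=5) -> (x=4, y=5)
Final: (x=4, y=5)

Answer: Final position: (x=4, y=5)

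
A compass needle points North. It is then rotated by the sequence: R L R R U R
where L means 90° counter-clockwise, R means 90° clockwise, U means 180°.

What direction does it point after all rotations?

Start: North
  R (right (90° clockwise)) -> East
  L (left (90° counter-clockwise)) -> North
  R (right (90° clockwise)) -> East
  R (right (90° clockwise)) -> South
  U (U-turn (180°)) -> North
  R (right (90° clockwise)) -> East
Final: East

Answer: Final heading: East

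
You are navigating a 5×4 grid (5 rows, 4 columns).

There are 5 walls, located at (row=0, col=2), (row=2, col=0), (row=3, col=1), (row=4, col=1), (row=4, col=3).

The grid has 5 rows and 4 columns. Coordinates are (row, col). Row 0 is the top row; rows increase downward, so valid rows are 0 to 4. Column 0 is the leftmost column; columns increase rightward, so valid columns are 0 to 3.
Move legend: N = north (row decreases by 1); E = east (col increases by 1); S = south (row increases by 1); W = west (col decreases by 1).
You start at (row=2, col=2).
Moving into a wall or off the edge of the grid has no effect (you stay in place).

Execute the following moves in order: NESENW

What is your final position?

Start: (row=2, col=2)
  N (north): (row=2, col=2) -> (row=1, col=2)
  E (east): (row=1, col=2) -> (row=1, col=3)
  S (south): (row=1, col=3) -> (row=2, col=3)
  E (east): blocked, stay at (row=2, col=3)
  N (north): (row=2, col=3) -> (row=1, col=3)
  W (west): (row=1, col=3) -> (row=1, col=2)
Final: (row=1, col=2)

Answer: Final position: (row=1, col=2)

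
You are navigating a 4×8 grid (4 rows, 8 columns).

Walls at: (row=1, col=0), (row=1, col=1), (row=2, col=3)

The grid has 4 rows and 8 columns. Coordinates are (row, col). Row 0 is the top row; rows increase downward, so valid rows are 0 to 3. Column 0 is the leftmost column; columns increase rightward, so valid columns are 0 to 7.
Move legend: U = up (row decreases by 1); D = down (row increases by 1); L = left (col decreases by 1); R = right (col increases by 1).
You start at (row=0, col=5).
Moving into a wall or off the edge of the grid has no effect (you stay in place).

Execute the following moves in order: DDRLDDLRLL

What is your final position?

Answer: Final position: (row=3, col=3)

Derivation:
Start: (row=0, col=5)
  D (down): (row=0, col=5) -> (row=1, col=5)
  D (down): (row=1, col=5) -> (row=2, col=5)
  R (right): (row=2, col=5) -> (row=2, col=6)
  L (left): (row=2, col=6) -> (row=2, col=5)
  D (down): (row=2, col=5) -> (row=3, col=5)
  D (down): blocked, stay at (row=3, col=5)
  L (left): (row=3, col=5) -> (row=3, col=4)
  R (right): (row=3, col=4) -> (row=3, col=5)
  L (left): (row=3, col=5) -> (row=3, col=4)
  L (left): (row=3, col=4) -> (row=3, col=3)
Final: (row=3, col=3)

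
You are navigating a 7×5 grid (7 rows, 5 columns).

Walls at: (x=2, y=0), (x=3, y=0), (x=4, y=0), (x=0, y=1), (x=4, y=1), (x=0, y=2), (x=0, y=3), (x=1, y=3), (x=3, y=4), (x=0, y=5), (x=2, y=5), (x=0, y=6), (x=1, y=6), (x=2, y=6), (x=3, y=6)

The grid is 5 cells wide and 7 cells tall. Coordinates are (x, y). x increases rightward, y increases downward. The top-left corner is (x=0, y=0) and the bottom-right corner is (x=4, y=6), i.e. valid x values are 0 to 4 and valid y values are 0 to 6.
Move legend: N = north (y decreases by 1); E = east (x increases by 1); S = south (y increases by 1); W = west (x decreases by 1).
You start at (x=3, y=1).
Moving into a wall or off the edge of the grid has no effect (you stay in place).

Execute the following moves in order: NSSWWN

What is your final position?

Start: (x=3, y=1)
  N (north): blocked, stay at (x=3, y=1)
  S (south): (x=3, y=1) -> (x=3, y=2)
  S (south): (x=3, y=2) -> (x=3, y=3)
  W (west): (x=3, y=3) -> (x=2, y=3)
  W (west): blocked, stay at (x=2, y=3)
  N (north): (x=2, y=3) -> (x=2, y=2)
Final: (x=2, y=2)

Answer: Final position: (x=2, y=2)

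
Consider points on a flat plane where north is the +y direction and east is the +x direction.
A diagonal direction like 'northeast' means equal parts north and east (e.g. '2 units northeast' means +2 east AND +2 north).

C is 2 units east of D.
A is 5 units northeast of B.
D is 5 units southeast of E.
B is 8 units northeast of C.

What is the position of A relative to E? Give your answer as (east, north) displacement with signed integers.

Answer: A is at (east=20, north=8) relative to E.

Derivation:
Place E at the origin (east=0, north=0).
  D is 5 units southeast of E: delta (east=+5, north=-5); D at (east=5, north=-5).
  C is 2 units east of D: delta (east=+2, north=+0); C at (east=7, north=-5).
  B is 8 units northeast of C: delta (east=+8, north=+8); B at (east=15, north=3).
  A is 5 units northeast of B: delta (east=+5, north=+5); A at (east=20, north=8).
Therefore A relative to E: (east=20, north=8).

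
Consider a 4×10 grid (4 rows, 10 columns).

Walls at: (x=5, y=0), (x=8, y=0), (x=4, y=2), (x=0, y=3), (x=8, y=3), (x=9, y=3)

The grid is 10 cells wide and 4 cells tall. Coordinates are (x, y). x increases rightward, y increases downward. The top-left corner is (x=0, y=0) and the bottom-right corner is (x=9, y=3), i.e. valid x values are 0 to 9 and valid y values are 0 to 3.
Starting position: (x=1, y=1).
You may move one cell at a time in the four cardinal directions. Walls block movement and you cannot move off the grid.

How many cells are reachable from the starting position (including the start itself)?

Answer: Reachable cells: 34

Derivation:
BFS flood-fill from (x=1, y=1):
  Distance 0: (x=1, y=1)
  Distance 1: (x=1, y=0), (x=0, y=1), (x=2, y=1), (x=1, y=2)
  Distance 2: (x=0, y=0), (x=2, y=0), (x=3, y=1), (x=0, y=2), (x=2, y=2), (x=1, y=3)
  Distance 3: (x=3, y=0), (x=4, y=1), (x=3, y=2), (x=2, y=3)
  Distance 4: (x=4, y=0), (x=5, y=1), (x=3, y=3)
  Distance 5: (x=6, y=1), (x=5, y=2), (x=4, y=3)
  Distance 6: (x=6, y=0), (x=7, y=1), (x=6, y=2), (x=5, y=3)
  Distance 7: (x=7, y=0), (x=8, y=1), (x=7, y=2), (x=6, y=3)
  Distance 8: (x=9, y=1), (x=8, y=2), (x=7, y=3)
  Distance 9: (x=9, y=0), (x=9, y=2)
Total reachable: 34 (grid has 34 open cells total)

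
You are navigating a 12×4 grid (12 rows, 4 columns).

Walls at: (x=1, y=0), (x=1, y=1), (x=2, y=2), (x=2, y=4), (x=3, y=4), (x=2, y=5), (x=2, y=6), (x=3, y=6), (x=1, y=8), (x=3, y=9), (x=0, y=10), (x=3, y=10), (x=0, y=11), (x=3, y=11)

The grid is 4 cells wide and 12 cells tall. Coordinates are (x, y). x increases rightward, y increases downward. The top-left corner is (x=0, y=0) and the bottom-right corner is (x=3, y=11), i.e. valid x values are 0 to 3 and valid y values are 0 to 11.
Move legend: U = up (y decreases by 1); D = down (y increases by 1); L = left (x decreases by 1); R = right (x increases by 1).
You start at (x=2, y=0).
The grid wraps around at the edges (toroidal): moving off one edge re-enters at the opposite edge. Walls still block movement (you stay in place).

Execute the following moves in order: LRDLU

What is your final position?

Answer: Final position: (x=2, y=0)

Derivation:
Start: (x=2, y=0)
  L (left): blocked, stay at (x=2, y=0)
  R (right): (x=2, y=0) -> (x=3, y=0)
  D (down): (x=3, y=0) -> (x=3, y=1)
  L (left): (x=3, y=1) -> (x=2, y=1)
  U (up): (x=2, y=1) -> (x=2, y=0)
Final: (x=2, y=0)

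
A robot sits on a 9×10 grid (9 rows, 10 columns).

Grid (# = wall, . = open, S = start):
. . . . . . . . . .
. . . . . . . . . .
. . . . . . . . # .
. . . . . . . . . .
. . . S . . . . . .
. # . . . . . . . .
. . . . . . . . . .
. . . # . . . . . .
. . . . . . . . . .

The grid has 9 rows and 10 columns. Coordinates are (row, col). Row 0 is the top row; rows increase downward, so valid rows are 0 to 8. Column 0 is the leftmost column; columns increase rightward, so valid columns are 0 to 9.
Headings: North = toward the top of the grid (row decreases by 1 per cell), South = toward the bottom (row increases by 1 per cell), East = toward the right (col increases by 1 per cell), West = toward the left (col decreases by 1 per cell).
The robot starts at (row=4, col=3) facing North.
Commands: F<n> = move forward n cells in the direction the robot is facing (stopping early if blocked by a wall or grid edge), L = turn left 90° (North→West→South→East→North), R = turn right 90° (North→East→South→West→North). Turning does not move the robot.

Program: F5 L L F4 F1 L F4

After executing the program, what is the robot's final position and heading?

Start: (row=4, col=3), facing North
  F5: move forward 4/5 (blocked), now at (row=0, col=3)
  L: turn left, now facing West
  L: turn left, now facing South
  F4: move forward 4, now at (row=4, col=3)
  F1: move forward 1, now at (row=5, col=3)
  L: turn left, now facing East
  F4: move forward 4, now at (row=5, col=7)
Final: (row=5, col=7), facing East

Answer: Final position: (row=5, col=7), facing East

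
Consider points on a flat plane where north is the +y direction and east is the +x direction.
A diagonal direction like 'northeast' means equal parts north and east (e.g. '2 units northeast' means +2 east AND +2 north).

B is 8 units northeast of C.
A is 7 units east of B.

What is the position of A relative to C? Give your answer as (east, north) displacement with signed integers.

Answer: A is at (east=15, north=8) relative to C.

Derivation:
Place C at the origin (east=0, north=0).
  B is 8 units northeast of C: delta (east=+8, north=+8); B at (east=8, north=8).
  A is 7 units east of B: delta (east=+7, north=+0); A at (east=15, north=8).
Therefore A relative to C: (east=15, north=8).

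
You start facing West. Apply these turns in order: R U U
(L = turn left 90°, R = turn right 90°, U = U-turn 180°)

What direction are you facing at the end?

Answer: Final heading: North

Derivation:
Start: West
  R (right (90° clockwise)) -> North
  U (U-turn (180°)) -> South
  U (U-turn (180°)) -> North
Final: North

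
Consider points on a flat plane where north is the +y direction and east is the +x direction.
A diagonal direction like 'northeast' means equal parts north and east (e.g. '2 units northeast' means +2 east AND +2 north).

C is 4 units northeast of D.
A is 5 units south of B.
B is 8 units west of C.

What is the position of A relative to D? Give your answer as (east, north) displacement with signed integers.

Place D at the origin (east=0, north=0).
  C is 4 units northeast of D: delta (east=+4, north=+4); C at (east=4, north=4).
  B is 8 units west of C: delta (east=-8, north=+0); B at (east=-4, north=4).
  A is 5 units south of B: delta (east=+0, north=-5); A at (east=-4, north=-1).
Therefore A relative to D: (east=-4, north=-1).

Answer: A is at (east=-4, north=-1) relative to D.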